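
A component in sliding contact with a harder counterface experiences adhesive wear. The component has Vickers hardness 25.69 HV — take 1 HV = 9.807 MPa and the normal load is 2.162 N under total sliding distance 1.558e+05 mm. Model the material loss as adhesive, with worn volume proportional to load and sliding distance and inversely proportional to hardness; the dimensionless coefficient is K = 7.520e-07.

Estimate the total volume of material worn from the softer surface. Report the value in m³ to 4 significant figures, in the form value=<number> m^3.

value=1.005e-12 m^3

The algebra maintains full precision; intermediates are printed rounded, and rounded just once to 4 significant digits.
Convert: Total distance L = 1.558e+05 mm = 155.8 m.
Convert: Hardness H = 25.69 HV × 9.807 MPa/HV = 251.9 MPa = 2.519e+08 Pa.
Working in SI base units: W = 2.162 N, H = 2.519e+08 Pa, K = 7.520e-07.
Volume removed: V = K·W·L/H = 7.520e-07 · 2.162 · 155.8 / 2.519e+08 = 1.005e-12 m³.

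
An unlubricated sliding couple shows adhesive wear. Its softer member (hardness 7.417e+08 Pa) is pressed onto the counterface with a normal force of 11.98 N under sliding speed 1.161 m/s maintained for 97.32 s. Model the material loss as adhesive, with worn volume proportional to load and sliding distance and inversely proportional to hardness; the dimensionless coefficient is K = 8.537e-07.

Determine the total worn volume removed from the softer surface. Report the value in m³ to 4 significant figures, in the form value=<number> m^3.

value=1.558e-12 m^3

Shown intermediates are rounded, and all arithmetic holds full precision; one final rounding: 4 significant digits.
Distance L = v·t = 1.161 m/s × 97.32 s = 113.0 m.
In SI base units: W = 11.98 N, H = 7.417e+08 Pa, K = 8.537e-07.
Archard volume V = K·W·L/H = 8.537e-07 · 11.98 · 113.0 / 7.417e+08 = 1.558e-12 m³.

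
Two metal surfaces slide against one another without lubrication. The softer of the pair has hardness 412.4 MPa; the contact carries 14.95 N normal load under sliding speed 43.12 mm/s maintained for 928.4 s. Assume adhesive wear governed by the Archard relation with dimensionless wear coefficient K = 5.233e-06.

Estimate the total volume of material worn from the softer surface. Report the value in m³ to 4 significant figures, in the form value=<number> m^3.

value=7.594e-12 m^3

Intermediates are shown rounded. Every step runs at full float precision; rounded once at the end, at 4 significant digits.
Convert: Sliding speed v = 43.12 mm/s = 0.04312 m/s. Sliding distance L = v·t = 0.04312 m/s × 928.4 s = 40.03 m.
Convert: Hardness H = 412.4 MPa = 4.124e+08 Pa.
In SI base units, W = 14.95 N, H = 4.124e+08 Pa, K = 5.233e-06.
Wear volume V = K·W·L/H = 5.233e-06 · 14.95 · 40.03 / 4.124e+08 = 7.594e-12 m³.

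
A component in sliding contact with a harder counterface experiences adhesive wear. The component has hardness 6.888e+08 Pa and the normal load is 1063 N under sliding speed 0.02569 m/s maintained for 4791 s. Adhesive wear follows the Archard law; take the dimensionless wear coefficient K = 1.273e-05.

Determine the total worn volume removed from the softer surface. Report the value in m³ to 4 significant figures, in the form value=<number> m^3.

The intermediates are printed rounded. The computation maintains full float precision, and one final rounding: 4 significant digits.
Distance covered L = v·t = 0.02569 m/s × 4791 s = 123.1 m.
Restated in SI base units: W = 1063 N, H = 6.888e+08 Pa, K = 1.273e-05.
By Archard's law, V = K·W·L/H = 1.273e-05 · 1063 · 123.1 / 6.888e+08 = 2.418e-09 m³.

value=2.418e-09 m^3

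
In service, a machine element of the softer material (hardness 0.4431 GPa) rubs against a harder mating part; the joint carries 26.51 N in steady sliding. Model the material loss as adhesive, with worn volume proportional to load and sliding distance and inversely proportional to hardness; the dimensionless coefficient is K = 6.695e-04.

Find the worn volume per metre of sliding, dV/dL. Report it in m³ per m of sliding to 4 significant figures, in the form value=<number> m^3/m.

The intermediates are shown rounded; the computation holds full float precision — rounded once at the end: four significant digits.
Hardness H = 0.4431 GPa = 4.431e+08 Pa.
Expressed in SI base units: W = 26.51 N, H = 4.431e+08 Pa, K = 6.695e-04.
Volumetric rate dV/dL = K·W/H, so: 6.695e-04 · 26.51 / 4.431e+08 = 4.006e-11 m³/m.

value=4.006e-11 m^3/m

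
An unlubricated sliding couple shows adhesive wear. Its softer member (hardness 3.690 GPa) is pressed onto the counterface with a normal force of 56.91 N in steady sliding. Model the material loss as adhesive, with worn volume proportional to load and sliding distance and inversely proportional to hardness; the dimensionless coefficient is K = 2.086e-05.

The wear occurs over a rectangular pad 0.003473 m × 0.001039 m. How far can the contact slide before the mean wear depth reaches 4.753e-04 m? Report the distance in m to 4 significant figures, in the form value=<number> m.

All working math maintains exact precision — the intermediates are displayed rounded, and one final rounding: four significant figures.
Hardness H = 3.690 GPa = 3.690e+09 Pa.
Contact area A = 0.003473 m × 0.001039 m = 3.608e-06 m².
SI base units throughout: W = 56.91 N, H = 3.690e+09 Pa, K = 2.086e-05.
Allowed volume V_lim = h_lim·A = 4.753e-04 · 3.608e-06 = 1.715e-09 m³.
Inverting, life L = V_lim·H/(K·W) = 1.715e-09 · 3.690e+09 / (2.086e-05 · 56.91) = 5331 m.

value=5331 m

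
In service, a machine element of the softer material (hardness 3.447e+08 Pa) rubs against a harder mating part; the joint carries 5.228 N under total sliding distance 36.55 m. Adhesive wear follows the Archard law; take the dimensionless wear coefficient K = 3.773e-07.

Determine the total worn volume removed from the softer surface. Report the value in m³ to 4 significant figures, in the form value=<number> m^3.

value=2.092e-13 m^3

Quoted intermediates are rounded; all working math holds full precision; rounded once at the end to 4 significant digits.
Restated in SI base units: W = 5.228 N, H = 3.447e+08 Pa, K = 3.773e-07.
Volume removed: V = K·W·L/H = 3.773e-07 · 5.228 · 36.55 / 3.447e+08 = 2.092e-13 m³.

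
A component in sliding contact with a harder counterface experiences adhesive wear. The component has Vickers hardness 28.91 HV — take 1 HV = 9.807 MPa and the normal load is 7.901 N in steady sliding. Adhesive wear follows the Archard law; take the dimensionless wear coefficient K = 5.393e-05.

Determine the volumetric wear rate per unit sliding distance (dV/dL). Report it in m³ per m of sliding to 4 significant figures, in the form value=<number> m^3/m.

value=1.503e-12 m^3/m

The computation holds full float precision, and the intermediates are printed rounded; one last rounding to 4 significant figures.
Convert: Hardness H = 28.91 HV × 9.807 MPa/HV = 283.5 MPa = 2.835e+08 Pa.
In SI base units, W = 7.901 N, H = 2.835e+08 Pa, K = 5.393e-05.
Wear rate dV/dL = K·W/H (no L dependence): 5.393e-05 · 7.901 / 2.835e+08 = 1.503e-12 m³/m.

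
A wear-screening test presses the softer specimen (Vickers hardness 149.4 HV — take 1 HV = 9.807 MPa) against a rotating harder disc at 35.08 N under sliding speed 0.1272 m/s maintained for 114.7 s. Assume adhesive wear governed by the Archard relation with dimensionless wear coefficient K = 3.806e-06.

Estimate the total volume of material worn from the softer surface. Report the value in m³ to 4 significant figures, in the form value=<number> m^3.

Intermediates are displayed rounded. All arithmetic maintains exact precision — one last rounding: 4 significant figures.
Path length L = v·t = 0.1272 m/s × 114.7 s = 14.59 m.
Hardness H = 149.4 HV × 9.807 MPa/HV = 1465 MPa = 1.465e+09 Pa.
SI base units throughout: W = 35.08 N, H = 1.465e+09 Pa, K = 3.806e-06.
Wear volume V = K·W·L/H = 3.806e-06 · 35.08 · 14.59 / 1.465e+09 = 1.330e-12 m³.

value=1.330e-12 m^3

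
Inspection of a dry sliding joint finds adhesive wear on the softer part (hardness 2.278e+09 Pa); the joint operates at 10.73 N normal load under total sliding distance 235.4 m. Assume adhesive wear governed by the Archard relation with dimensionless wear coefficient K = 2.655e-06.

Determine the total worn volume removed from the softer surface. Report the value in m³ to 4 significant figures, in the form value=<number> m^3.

value=2.944e-12 m^3

All arithmetic carries full float precision. The intermediates appear rounded. Rounded once at the end: four significant digits.
Restated in SI base units: W = 10.73 N, H = 2.278e+09 Pa, K = 2.655e-06.
Archard volume V = K·W·L/H = 2.655e-06 · 10.73 · 235.4 / 2.278e+09 = 2.944e-12 m³.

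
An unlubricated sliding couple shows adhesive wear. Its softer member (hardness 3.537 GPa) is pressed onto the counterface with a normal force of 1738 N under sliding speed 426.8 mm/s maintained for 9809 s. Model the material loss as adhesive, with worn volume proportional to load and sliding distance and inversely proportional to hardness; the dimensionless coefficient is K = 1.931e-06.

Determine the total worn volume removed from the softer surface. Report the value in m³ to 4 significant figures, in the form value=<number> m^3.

The computation maintains full float precision, and intermediates are shown rounded; rounded just once to four significant figures.
Sliding speed v = 426.8 mm/s = 0.4268 m/s. Path length L = v·t = 0.4268 m/s × 9809 s = 4186 m.
Hardness H = 3.537 GPa = 3.537e+09 Pa.
In SI base units: W = 1738 N, H = 3.537e+09 Pa, K = 1.931e-06.
Volume removed: V = K·W·L/H = 1.931e-06 · 1738 · 4186 / 3.537e+09 = 3.972e-09 m³.

value=3.972e-09 m^3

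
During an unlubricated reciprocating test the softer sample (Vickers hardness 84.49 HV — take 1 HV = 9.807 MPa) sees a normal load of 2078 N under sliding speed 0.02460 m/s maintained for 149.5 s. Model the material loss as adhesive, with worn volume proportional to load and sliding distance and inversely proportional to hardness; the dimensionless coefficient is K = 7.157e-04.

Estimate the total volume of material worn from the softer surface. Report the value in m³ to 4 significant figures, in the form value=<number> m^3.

The intermediates appear rounded. Every step maintains full float precision — a lone final rounding to 4 significant figures.
The distance L = v·t = 0.02460 m/s × 149.5 s = 3.678 m.
Hardness H = 84.49 HV × 9.807 MPa/HV = 828.6 MPa = 8.286e+08 Pa.
In SI base units: W = 2078 N, H = 8.286e+08 Pa, K = 7.157e-04.
Apply Archard: V = K·W·L/H = 7.157e-04 · 2078 · 3.678 / 8.286e+08 = 6.601e-09 m³.

value=6.601e-09 m^3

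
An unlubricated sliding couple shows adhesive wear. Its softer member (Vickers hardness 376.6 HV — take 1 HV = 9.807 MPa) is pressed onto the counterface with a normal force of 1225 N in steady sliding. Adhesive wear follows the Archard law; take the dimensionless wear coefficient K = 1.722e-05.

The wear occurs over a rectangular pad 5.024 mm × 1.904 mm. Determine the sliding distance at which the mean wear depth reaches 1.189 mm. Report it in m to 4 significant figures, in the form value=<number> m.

Intermediate values are displayed rounded; all working math maintains full precision. Rounded once at the end: four significant digits.
Convert: Hardness H = 376.6 HV × 9.807 MPa/HV = 3693 MPa = 3.693e+09 Pa.
Convert: Pad sides 5.024 mm × 1.904 mm = 0.005024 m × 0.001904 m. Contact area A = 0.005024 m × 0.001904 m = 9.566e-06 m².
Convert: Depth limit h_lim = 1.189 mm = 0.001189 m.
Working in SI base units: W = 1225 N, H = 3.693e+09 Pa, K = 1.722e-05.
Permissible volume V_lim = h_lim·A = 0.001189 · 9.566e-06 = 1.137e-08 m³.
Life L = V_lim·H/(K·W) = 1.137e-08 · 3.693e+09 / (1.722e-05 · 1225) = 1991 m.

value=1991 m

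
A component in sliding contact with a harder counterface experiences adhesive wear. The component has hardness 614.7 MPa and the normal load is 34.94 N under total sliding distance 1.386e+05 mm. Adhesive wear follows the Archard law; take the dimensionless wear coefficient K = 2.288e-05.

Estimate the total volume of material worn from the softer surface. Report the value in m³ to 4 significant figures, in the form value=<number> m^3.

Intermediate values appear rounded, and the algebra holds full precision — one final rounding, at four significant figures.
Distance L = 1.386e+05 mm = 138.6 m.
Hardness H = 614.7 MPa = 6.147e+08 Pa.
Working in SI base units: W = 34.94 N, H = 6.147e+08 Pa, K = 2.288e-05.
Wear volume V = K·W·L/H = 2.288e-05 · 34.94 · 138.6 / 6.147e+08 = 1.803e-10 m³.

value=1.803e-10 m^3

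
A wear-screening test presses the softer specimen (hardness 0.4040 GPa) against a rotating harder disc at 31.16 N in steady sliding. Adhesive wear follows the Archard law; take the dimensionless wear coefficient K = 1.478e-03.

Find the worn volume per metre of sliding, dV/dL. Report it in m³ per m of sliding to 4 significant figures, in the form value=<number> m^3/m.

value=1.140e-10 m^3/m

Intermediates appear rounded. All working math holds full precision — one final rounding to 4 significant digits.
Hardness H = 0.4040 GPa = 4.040e+08 Pa.
Restated in SI base units: W = 31.16 N, H = 4.040e+08 Pa, K = 1.478e-03.
Volumetric rate dV/dL = K·W/H: 1.478e-03 · 31.16 / 4.040e+08 = 1.140e-10 m³/m.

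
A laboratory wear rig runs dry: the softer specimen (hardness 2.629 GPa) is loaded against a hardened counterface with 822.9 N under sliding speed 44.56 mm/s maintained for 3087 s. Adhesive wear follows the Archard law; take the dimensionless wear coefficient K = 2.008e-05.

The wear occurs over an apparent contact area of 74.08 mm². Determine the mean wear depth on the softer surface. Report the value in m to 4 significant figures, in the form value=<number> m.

value=1.167e-05 m

Quoted intermediates are rounded — all arithmetic keeps exact precision; rounded just once: 4 significant digits.
Convert: Sliding speed v = 44.56 mm/s = 0.04456 m/s. Sliding distance L = v·t = 0.04456 m/s × 3087 s = 137.6 m.
Convert: Hardness H = 2.629 GPa = 2.629e+09 Pa.
Convert: Contact area A = 74.08 mm² = 7.408e-05 m².
In SI base units: W = 822.9 N, H = 2.629e+09 Pa, K = 2.008e-05.
Apply Archard: V = K·W·L/H = 2.008e-05 · 822.9 · 137.6 / 2.629e+09 = 8.646e-10 m³.
Mean depth h = V/A = 8.646e-10 / 7.408e-05 = 1.167e-05 m.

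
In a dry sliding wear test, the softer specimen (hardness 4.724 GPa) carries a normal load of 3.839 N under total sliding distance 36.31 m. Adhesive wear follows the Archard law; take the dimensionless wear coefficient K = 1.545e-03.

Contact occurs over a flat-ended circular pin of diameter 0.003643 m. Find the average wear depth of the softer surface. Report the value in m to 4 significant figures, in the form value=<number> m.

value=4.374e-06 m

Intermediates are displayed rounded. The computation keeps full precision. Rounded once at the end, at four significant figures.
Convert: Hardness H = 4.724 GPa = 4.724e+09 Pa.
Convert: Contact area A = π·d²/4 = π·(0.003643 m)²/4 = 1.042e-05 m².
As SI base values: W = 3.839 N, H = 4.724e+09 Pa, K = 1.545e-03.
By Archard's law, V = K·W·L/H = 1.545e-03 · 3.839 · 36.31 / 4.724e+09 = 4.559e-11 m³.
Average depth h = V/A = 4.559e-11 / 1.042e-05 = 4.374e-06 m.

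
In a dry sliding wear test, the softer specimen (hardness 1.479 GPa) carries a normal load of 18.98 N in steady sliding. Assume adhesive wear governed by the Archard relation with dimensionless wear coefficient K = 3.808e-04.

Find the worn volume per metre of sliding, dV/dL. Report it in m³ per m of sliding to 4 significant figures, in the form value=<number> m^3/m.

The algebra holds full float precision. Shown intermediates are rounded. Rounded just once: 4 significant figures.
Convert: Hardness H = 1.479 GPa = 1.479e+09 Pa.
In SI base units: W = 18.98 N, H = 1.479e+09 Pa, K = 3.808e-04.
The wear rate dV/dL = K·W/H (no L dependence): 3.808e-04 · 18.98 / 1.479e+09 = 4.887e-12 m³/m.

value=4.887e-12 m^3/m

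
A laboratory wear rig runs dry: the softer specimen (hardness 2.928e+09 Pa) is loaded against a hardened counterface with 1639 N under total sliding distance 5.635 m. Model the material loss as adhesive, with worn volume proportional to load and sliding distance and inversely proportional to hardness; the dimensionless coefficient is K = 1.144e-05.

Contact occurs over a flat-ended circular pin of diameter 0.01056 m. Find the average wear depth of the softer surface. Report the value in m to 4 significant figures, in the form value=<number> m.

The intermediates are displayed rounded — the computation maintains full float precision. Rounded just once, at four significant figures.
Contact area A = π·d²/4 = π·(0.01056 m)²/4 = 8.758e-05 m².
Restated in SI base units: W = 1639 N, H = 2.928e+09 Pa, K = 1.144e-05.
Worn volume V = K·W·L/H = 1.144e-05 · 1639 · 5.635 / 2.928e+09 = 3.609e-11 m³.
Mean depth h = V/A = 3.609e-11 / 8.758e-05 = 4.120e-07 m.

value=4.120e-07 m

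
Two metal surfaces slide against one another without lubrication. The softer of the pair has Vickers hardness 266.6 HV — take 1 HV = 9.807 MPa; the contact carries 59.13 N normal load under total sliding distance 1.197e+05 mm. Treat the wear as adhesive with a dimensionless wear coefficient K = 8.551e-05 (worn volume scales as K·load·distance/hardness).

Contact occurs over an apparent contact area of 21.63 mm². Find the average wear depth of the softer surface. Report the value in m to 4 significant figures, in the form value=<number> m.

value=1.070e-05 m

Intermediates appear rounded, and each operation keeps full precision. Rounded once at the end: 4 significant figures.
Distance covered L = 1.197e+05 mm = 119.7 m.
Hardness H = 266.6 HV × 9.807 MPa/HV = 2615 MPa = 2.615e+09 Pa.
Contact area A = 21.63 mm² = 2.163e-05 m².
Restated in SI base units: W = 59.13 N, H = 2.615e+09 Pa, K = 8.551e-05.
Worn volume V = K·W·L/H = 8.551e-05 · 59.13 · 119.7 / 2.615e+09 = 2.315e-10 m³.
Average depth h = V/A = 2.315e-10 / 2.163e-05 = 1.070e-05 m.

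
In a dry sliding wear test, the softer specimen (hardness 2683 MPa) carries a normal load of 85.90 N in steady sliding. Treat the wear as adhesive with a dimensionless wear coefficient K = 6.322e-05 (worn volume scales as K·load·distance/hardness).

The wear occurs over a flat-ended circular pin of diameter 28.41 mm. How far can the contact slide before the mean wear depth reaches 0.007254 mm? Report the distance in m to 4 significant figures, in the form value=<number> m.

Printed values are rounded — all arithmetic runs at full precision — one last rounding to 4 significant figures.
Hardness H = 2683 MPa = 2.683e+09 Pa.
Pin diameter d = 28.41 mm = 0.02841 m. Contact area A = π·d²/4 = π·(0.02841 m)²/4 = 6.339e-04 m².
Depth limit h_lim = 0.007254 mm = 7.254e-06 m.
Collected in SI base units: W = 85.90 N, H = 2.683e+09 Pa, K = 6.322e-05.
Limit volume V_lim = h_lim·A = 7.254e-06 · 6.339e-04 = 4.598e-09 m³.
Sliding life L = V_lim·H/(K·W) = 4.598e-09 · 2.683e+09 / (6.322e-05 · 85.90) = 2272 m.

value=2272 m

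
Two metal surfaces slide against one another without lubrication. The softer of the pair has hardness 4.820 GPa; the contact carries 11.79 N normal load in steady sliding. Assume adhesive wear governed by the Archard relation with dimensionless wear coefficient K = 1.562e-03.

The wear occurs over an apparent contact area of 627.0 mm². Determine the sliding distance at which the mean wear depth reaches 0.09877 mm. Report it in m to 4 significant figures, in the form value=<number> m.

All arithmetic carries exact precision; intermediates are shown rounded — rounded just once, at 4 significant figures.
Hardness H = 4.820 GPa = 4.820e+09 Pa.
Contact area A = 627.0 mm² = 6.270e-04 m².
Depth limit h_lim = 0.09877 mm = 9.877e-05 m.
SI base units throughout: W = 11.79 N, H = 4.820e+09 Pa, K = 1.562e-03.
Volume at the limit: V_lim = h_lim·A = 9.877e-05 · 6.270e-04 = 6.193e-08 m³.
So the life L = V_lim·H/(K·W) = 6.193e-08 · 4.820e+09 / (1.562e-03 · 11.79) = 1.621e+04 m.

value=1.621e+04 m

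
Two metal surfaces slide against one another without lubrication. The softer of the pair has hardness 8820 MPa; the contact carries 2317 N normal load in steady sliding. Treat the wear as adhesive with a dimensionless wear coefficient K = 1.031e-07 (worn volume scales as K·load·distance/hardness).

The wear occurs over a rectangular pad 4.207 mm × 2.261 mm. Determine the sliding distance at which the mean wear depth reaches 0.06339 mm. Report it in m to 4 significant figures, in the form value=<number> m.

value=2.226e+04 m

Intermediate values are shown rounded — every step holds full precision; one last rounding, at 4 significant figures.
Convert: Hardness H = 8820 MPa = 8.820e+09 Pa.
Convert: Pad sides 4.207 mm × 2.261 mm = 0.004207 m × 0.002261 m. Contact area A = 0.004207 m × 0.002261 m = 9.512e-06 m².
Convert: Depth limit h_lim = 0.06339 mm = 6.339e-05 m.
Working in SI base units: W = 2317 N, H = 8.820e+09 Pa, K = 1.031e-07.
Limit volume V_lim = h_lim·A = 6.339e-05 · 9.512e-06 = 6.030e-10 m³.
Thus life L = V_lim·H/(K·W) = 6.030e-10 · 8.820e+09 / (1.031e-07 · 2317) = 2.226e+04 m.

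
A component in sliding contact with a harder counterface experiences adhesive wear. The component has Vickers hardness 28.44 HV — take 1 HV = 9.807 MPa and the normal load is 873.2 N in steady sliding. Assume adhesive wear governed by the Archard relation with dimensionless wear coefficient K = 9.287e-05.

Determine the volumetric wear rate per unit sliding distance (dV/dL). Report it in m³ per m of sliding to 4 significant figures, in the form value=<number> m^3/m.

Every step maintains exact precision; printed values are rounded; a single final rounding: 4 significant digits.
Hardness H = 28.44 HV × 9.807 MPa/HV = 278.9 MPa = 2.789e+08 Pa.
Collected in SI base units: W = 873.2 N, H = 2.789e+08 Pa, K = 9.287e-05.
Wear rate dV/dL = K·W/H (independent of L): 9.287e-05 · 873.2 / 2.789e+08 = 2.908e-10 m³/m.

value=2.908e-10 m^3/m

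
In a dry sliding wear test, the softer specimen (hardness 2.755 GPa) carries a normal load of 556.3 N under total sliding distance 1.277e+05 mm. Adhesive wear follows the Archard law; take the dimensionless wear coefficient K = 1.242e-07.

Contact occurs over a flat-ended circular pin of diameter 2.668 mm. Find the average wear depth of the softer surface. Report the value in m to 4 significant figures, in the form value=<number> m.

Displayed values are rounded, and the algebra keeps full float precision. Rounded once at the end: four significant figures.
Distance L = 1.277e+05 mm = 127.7 m.
Hardness H = 2.755 GPa = 2.755e+09 Pa.
Pin diameter d = 2.668 mm = 0.002668 m. Contact area A = π·d²/4 = π·(0.002668 m)²/4 = 5.591e-06 m².
As SI base values: W = 556.3 N, H = 2.755e+09 Pa, K = 1.242e-07.
Volume removed: V = K·W·L/H = 1.242e-07 · 556.3 · 127.7 / 2.755e+09 = 3.203e-12 m³.
Depth h = V/A = 3.203e-12 / 5.591e-06 = 5.728e-07 m.

value=5.728e-07 m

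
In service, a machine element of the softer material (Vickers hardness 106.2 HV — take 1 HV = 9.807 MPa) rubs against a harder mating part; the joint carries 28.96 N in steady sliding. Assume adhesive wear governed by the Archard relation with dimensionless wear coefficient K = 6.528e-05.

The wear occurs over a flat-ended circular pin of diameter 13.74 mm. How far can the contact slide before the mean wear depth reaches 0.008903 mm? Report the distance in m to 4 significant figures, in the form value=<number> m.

Every step maintains full precision. Intermediate values are displayed rounded; one final rounding, at 4 significant digits.
Convert: Hardness H = 106.2 HV × 9.807 MPa/HV = 1042 MPa = 1.042e+09 Pa.
Convert: Pin diameter d = 13.74 mm = 0.01374 m. Contact area A = π·d²/4 = π·(0.01374 m)²/4 = 1.483e-04 m².
Convert: Depth limit h_lim = 0.008903 mm = 8.903e-06 m.
As SI base values: W = 28.96 N, H = 1.042e+09 Pa, K = 6.528e-05.
Volume at the limit: V_lim = h_lim·A = 8.903e-06 · 1.483e-04 = 1.320e-09 m³.
Life L = V_lim·H/(K·W) = 1.320e-09 · 1.042e+09 / (6.528e-05 · 28.96) = 727.2 m.

value=727.2 m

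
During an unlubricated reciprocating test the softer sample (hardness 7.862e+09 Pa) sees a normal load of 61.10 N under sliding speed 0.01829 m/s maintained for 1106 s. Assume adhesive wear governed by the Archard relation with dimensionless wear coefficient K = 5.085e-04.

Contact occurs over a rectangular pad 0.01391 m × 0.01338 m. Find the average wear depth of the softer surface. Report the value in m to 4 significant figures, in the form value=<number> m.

All working math holds exact precision — intermediate values are shown rounded — rounded just once: four significant digits.
Distance L = v·t = 0.01829 m/s × 1106 s = 20.23 m.
Contact area A = 0.01391 m × 0.01338 m = 1.861e-04 m².
Working in SI base units: W = 61.10 N, H = 7.862e+09 Pa, K = 5.085e-04.
Archard relation: V = K·W·L/H = 5.085e-04 · 61.10 · 20.23 / 7.862e+09 = 7.994e-11 m³.
Depth h = V/A = 7.994e-11 / 1.861e-04 = 4.295e-07 m.

value=4.295e-07 m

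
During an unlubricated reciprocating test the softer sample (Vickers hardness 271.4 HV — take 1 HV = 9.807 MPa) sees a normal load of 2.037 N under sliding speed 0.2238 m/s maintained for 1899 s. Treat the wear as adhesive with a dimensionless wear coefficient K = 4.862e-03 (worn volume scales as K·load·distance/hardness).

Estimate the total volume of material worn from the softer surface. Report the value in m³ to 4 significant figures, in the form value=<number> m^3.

value=1.581e-09 m^3

Each operation keeps full float precision. Quoted intermediates are rounded. Rounded just once to 4 significant digits.
Convert: Path length L = v·t = 0.2238 m/s × 1899 s = 425.0 m.
Convert: Hardness H = 271.4 HV × 9.807 MPa/HV = 2662 MPa = 2.662e+09 Pa.
Collected in SI base units: W = 2.037 N, H = 2.662e+09 Pa, K = 4.862e-03.
Archard relation: V = K·W·L/H = 4.862e-03 · 2.037 · 425.0 / 2.662e+09 = 1.581e-09 m³.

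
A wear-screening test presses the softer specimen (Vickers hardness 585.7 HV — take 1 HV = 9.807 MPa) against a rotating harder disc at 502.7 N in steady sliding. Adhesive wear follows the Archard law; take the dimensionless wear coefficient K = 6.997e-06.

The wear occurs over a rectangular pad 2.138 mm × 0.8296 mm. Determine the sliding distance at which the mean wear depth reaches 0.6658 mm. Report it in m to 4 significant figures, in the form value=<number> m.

value=1928 m

Every step holds full float precision — the intermediates appear rounded, and rounded once at the end: four significant digits.
Hardness H = 585.7 HV × 9.807 MPa/HV = 5744 MPa = 5.744e+09 Pa.
Pad sides 2.138 mm × 0.8296 mm = 2.138e-03 m × 8.296e-04 m. Contact area A = 2.138e-03 m × 8.296e-04 m = 1.774e-06 m².
Depth limit h_lim = 0.6658 mm = 6.658e-04 m.
Collected in SI base units: W = 502.7 N, H = 5.744e+09 Pa, K = 6.997e-06.
Wearable volume V_lim = h_lim·A = 6.658e-04 · 1.774e-06 = 1.181e-09 m³.
So the life L = V_lim·H/(K·W) = 1.181e-09 · 5.744e+09 / (6.997e-06 · 502.7) = 1928 m.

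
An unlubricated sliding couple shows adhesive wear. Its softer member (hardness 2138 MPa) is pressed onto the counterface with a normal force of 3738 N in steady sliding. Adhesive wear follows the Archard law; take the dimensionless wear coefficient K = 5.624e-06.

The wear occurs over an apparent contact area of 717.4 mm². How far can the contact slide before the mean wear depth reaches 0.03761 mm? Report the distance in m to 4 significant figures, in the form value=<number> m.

The intermediates are printed rounded. The computation maintains full precision. Rounded just once, at four significant figures.
Hardness H = 2138 MPa = 2.138e+09 Pa.
Contact area A = 717.4 mm² = 7.174e-04 m².
Depth limit h_lim = 0.03761 mm = 3.761e-05 m.
Restated in SI base units: W = 3738 N, H = 2.138e+09 Pa, K = 5.624e-06.
Limit volume V_lim = h_lim·A = 3.761e-05 · 7.174e-04 = 2.698e-08 m³.
Thus life L = V_lim·H/(K·W) = 2.698e-08 · 2.138e+09 / (5.624e-06 · 3738) = 2744 m.

value=2744 m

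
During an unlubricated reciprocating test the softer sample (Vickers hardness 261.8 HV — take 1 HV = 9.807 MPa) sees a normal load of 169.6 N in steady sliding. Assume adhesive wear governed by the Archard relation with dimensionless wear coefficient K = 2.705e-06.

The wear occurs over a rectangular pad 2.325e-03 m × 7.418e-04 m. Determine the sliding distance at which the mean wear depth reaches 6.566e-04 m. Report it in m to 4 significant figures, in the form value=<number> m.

The intermediates appear rounded; all arithmetic holds exact precision, and one final rounding, at four significant digits.
Hardness H = 261.8 HV × 9.807 MPa/HV = 2567 MPa = 2.567e+09 Pa.
Contact area A = 2.325e-03 m × 7.418e-04 m = 1.725e-06 m².
In SI base units, W = 169.6 N, H = 2.567e+09 Pa, K = 2.705e-06.
Allowed volume V_lim = h_lim·A = 6.566e-04 · 1.725e-06 = 1.132e-09 m³.
Life L = V_lim·H/(K·W) = 1.132e-09 · 2.567e+09 / (2.705e-06 · 169.6) = 6338 m.

value=6338 m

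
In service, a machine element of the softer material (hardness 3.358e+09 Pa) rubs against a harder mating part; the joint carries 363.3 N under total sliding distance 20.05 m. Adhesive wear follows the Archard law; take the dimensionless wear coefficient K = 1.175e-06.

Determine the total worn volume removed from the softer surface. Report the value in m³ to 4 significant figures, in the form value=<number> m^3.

value=2.549e-12 m^3

All arithmetic holds full precision, and displayed values are rounded. Rounded once at the end to four significant digits.
In SI base units, W = 363.3 N, H = 3.358e+09 Pa, K = 1.175e-06.
The Archard volume V = K·W·L/H = 1.175e-06 · 363.3 · 20.05 / 3.358e+09 = 2.549e-12 m³.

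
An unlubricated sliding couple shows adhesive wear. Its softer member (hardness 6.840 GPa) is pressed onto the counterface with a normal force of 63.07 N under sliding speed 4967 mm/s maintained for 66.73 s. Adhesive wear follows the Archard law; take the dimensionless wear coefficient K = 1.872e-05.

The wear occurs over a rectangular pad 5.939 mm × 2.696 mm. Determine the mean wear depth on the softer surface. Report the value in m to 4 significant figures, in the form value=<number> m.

The intermediates are shown rounded, and all working math carries full float precision — a single final rounding, at 4 significant digits.
Convert: Sliding speed v = 4967 mm/s = 4.967 m/s. Path length L = v·t = 4.967 m/s × 66.73 s = 331.4 m.
Convert: Hardness H = 6.840 GPa = 6.840e+09 Pa.
Convert: Pad sides 5.939 mm × 2.696 mm = 0.005939 m × 0.002696 m. Contact area A = 0.005939 m × 0.002696 m = 1.601e-05 m².
Working in SI base units: W = 63.07 N, H = 6.840e+09 Pa, K = 1.872e-05.
Apply Archard: V = K·W·L/H = 1.872e-05 · 63.07 · 331.4 / 6.840e+09 = 5.721e-11 m³.
Depth of wear h = V/A = 5.721e-11 / 1.601e-05 = 3.573e-06 m.

value=3.573e-06 m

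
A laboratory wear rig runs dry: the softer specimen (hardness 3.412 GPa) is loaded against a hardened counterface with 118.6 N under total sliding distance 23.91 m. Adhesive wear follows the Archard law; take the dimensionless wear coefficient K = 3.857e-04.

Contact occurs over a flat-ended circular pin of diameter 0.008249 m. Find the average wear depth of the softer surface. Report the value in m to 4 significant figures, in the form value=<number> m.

The algebra carries full precision. Intermediate values are displayed rounded, and rounded just once to four significant figures.
Hardness H = 3.412 GPa = 3.412e+09 Pa.
Contact area A = π·d²/4 = π·(0.008249 m)²/4 = 5.344e-05 m².
Expressed in SI base units: W = 118.6 N, H = 3.412e+09 Pa, K = 3.857e-04.
Worn volume V = K·W·L/H = 3.857e-04 · 118.6 · 23.91 / 3.412e+09 = 3.206e-10 m³.
Average depth h = V/A = 3.206e-10 / 5.344e-05 = 5.998e-06 m.

value=5.998e-06 m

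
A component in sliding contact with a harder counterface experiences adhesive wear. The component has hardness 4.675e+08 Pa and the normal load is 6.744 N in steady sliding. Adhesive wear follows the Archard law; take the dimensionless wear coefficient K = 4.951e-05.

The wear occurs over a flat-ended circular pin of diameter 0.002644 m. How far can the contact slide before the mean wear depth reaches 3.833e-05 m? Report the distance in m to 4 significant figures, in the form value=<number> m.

value=294.7 m

Each operation runs at full float precision, and printed values are rounded; a lone final rounding: four significant figures.
Convert: Contact area A = π·d²/4 = π·(0.002644 m)²/4 = 5.491e-06 m².
Collected in SI base units: W = 6.744 N, H = 4.675e+08 Pa, K = 4.951e-05.
Permissible volume V_lim = h_lim·A = 3.833e-05 · 5.491e-06 = 2.105e-10 m³.
Life L = V_lim·H/(K·W) = 2.105e-10 · 4.675e+08 / (4.951e-05 · 6.744) = 294.7 m.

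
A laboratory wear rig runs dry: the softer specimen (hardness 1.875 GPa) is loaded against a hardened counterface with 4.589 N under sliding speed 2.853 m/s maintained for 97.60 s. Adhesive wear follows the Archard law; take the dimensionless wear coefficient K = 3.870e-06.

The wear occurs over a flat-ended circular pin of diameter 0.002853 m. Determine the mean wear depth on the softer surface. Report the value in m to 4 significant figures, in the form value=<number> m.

value=4.126e-07 m

Intermediates are printed rounded; the computation holds full precision — a single final rounding to 4 significant digits.
Convert: Path length L = v·t = 2.853 m/s × 97.60 s = 278.5 m.
Convert: Hardness H = 1.875 GPa = 1.875e+09 Pa.
Convert: Contact area A = π·d²/4 = π·(0.002853 m)²/4 = 6.393e-06 m².
In SI base units, W = 4.589 N, H = 1.875e+09 Pa, K = 3.870e-06.
Wear volume V = K·W·L/H = 3.870e-06 · 4.589 · 278.5 / 1.875e+09 = 2.637e-12 m³.
Depth h = V/A = 2.637e-12 / 6.393e-06 = 4.126e-07 m.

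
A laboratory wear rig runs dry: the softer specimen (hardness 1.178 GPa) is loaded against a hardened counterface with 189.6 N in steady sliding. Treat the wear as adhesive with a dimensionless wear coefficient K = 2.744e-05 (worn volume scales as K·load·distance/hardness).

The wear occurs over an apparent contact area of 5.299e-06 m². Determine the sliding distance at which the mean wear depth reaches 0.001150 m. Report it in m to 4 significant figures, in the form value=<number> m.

All working math keeps full precision, and the intermediates are printed rounded. Rounded just once, at four significant digits.
Hardness H = 1.178 GPa = 1.178e+09 Pa.
Collected in SI base units: W = 189.6 N, H = 1.178e+09 Pa, K = 2.744e-05.
Limit volume V_lim = h_lim·A = 0.001150 · 5.299e-06 = 6.094e-09 m³.
Life L = V_lim·H/(K·W) = 6.094e-09 · 1.178e+09 / (2.744e-05 · 189.6) = 1380 m.

value=1380 m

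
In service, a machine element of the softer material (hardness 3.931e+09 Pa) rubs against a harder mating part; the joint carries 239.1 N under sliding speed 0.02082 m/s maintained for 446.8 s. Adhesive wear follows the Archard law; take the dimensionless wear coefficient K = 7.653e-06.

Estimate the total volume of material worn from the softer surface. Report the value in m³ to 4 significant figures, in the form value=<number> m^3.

Intermediate values are shown rounded — each operation holds full precision — one last rounding to 4 significant digits.
Distance L = v·t = 0.02082 m/s × 446.8 s = 9.302 m.
Restated in SI base units: W = 239.1 N, H = 3.931e+09 Pa, K = 7.653e-06.
Wear volume V = K·W·L/H = 7.653e-06 · 239.1 · 9.302 / 3.931e+09 = 4.330e-12 m³.

value=4.330e-12 m^3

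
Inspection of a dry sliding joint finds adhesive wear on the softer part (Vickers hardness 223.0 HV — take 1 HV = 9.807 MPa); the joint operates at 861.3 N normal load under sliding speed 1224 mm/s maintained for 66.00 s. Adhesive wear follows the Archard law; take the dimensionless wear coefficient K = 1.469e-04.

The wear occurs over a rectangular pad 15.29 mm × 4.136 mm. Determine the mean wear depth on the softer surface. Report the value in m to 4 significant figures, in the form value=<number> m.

value=7.390e-05 m

All working math runs at full float precision — intermediate values are displayed rounded — rounded just once: 4 significant figures.
Convert: Sliding speed v = 1224 mm/s = 1.224 m/s. Sliding distance L = v·t = 1.224 m/s × 66.00 s = 80.78 m.
Convert: Hardness H = 223.0 HV × 9.807 MPa/HV = 2187 MPa = 2.187e+09 Pa.
Convert: Pad sides 15.29 mm × 4.136 mm = 0.01529 m × 0.004136 m. Contact area A = 0.01529 m × 0.004136 m = 6.324e-05 m².
Expressed in SI base units: W = 861.3 N, H = 2.187e+09 Pa, K = 1.469e-04.
By Archard's law, V = K·W·L/H = 1.469e-04 · 861.3 · 80.78 / 2.187e+09 = 4.674e-09 m³.
Mean depth h = V/A = 4.674e-09 / 6.324e-05 = 7.390e-05 m.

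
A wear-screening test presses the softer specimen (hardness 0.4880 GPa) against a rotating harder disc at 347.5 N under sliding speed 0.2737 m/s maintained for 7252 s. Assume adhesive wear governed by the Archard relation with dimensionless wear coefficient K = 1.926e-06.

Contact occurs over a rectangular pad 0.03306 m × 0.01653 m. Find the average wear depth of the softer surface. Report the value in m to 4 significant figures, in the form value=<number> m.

The algebra keeps exact precision — intermediate values appear rounded. Rounded once at the end to 4 significant digits.
Convert: Total distance L = v·t = 0.2737 m/s × 7252 s = 1985 m.
Convert: Hardness H = 0.4880 GPa = 4.880e+08 Pa.
Convert: Contact area A = 0.03306 m × 0.01653 m = 5.465e-04 m².
SI base units throughout: W = 347.5 N, H = 4.880e+08 Pa, K = 1.926e-06.
Volume removed: V = K·W·L/H = 1.926e-06 · 347.5 · 1985 / 4.880e+08 = 2.722e-09 m³.
Depth of wear h = V/A = 2.722e-09 / 5.465e-04 = 4.981e-06 m.

value=4.981e-06 m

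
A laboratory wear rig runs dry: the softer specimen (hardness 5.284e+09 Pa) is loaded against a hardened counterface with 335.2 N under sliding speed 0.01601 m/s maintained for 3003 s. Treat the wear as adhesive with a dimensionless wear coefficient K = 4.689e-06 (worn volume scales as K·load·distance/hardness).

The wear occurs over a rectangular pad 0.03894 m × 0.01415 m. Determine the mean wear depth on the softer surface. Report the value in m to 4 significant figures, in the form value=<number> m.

value=2.595e-08 m

Intermediate values are shown rounded; every step maintains full precision. Rounded just once to four significant figures.
Convert: Total distance L = v·t = 0.01601 m/s × 3003 s = 48.08 m.
Convert: Contact area A = 0.03894 m × 0.01415 m = 5.510e-04 m².
Expressed in SI base units: W = 335.2 N, H = 5.284e+09 Pa, K = 4.689e-06.
Volume removed: V = K·W·L/H = 4.689e-06 · 335.2 · 48.08 / 5.284e+09 = 1.430e-11 m³.
Average depth h = V/A = 1.430e-11 / 5.510e-04 = 2.595e-08 m.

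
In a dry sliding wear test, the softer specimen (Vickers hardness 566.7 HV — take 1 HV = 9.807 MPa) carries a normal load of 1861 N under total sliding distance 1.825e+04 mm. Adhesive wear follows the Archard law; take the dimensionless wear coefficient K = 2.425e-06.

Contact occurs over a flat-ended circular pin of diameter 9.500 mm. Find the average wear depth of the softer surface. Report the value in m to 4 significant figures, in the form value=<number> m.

value=2.091e-07 m

The computation carries full precision, and intermediate values appear rounded, and a lone final rounding to 4 significant figures.
Sliding distance L = 1.825e+04 mm = 18.25 m.
Hardness H = 566.7 HV × 9.807 MPa/HV = 5558 MPa = 5.558e+09 Pa.
Pin diameter d = 9.500 mm = 0.009500 m. Contact area A = π·d²/4 = π·(0.009500 m)²/4 = 7.088e-05 m².
Working in SI base units: W = 1861 N, H = 5.558e+09 Pa, K = 2.425e-06.
The Archard volume V = K·W·L/H = 2.425e-06 · 1861 · 18.25 / 5.558e+09 = 1.482e-11 m³.
Depth of wear h = V/A = 1.482e-11 / 7.088e-05 = 2.091e-07 m.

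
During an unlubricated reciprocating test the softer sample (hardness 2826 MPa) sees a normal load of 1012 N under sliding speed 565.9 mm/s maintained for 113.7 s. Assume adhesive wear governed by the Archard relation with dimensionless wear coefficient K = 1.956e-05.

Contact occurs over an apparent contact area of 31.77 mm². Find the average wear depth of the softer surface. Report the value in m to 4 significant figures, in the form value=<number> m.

value=1.419e-05 m

Intermediate values are displayed rounded, and each operation runs at full float precision — one last rounding, at 4 significant figures.
Convert: Sliding speed v = 565.9 mm/s = 0.5659 m/s. Distance L = v·t = 0.5659 m/s × 113.7 s = 64.34 m.
Convert: Hardness H = 2826 MPa = 2.826e+09 Pa.
Convert: Contact area A = 31.77 mm² = 3.177e-05 m².
Collected in SI base units: W = 1012 N, H = 2.826e+09 Pa, K = 1.956e-05.
The Archard volume V = K·W·L/H = 1.956e-05 · 1012 · 64.34 / 2.826e+09 = 4.507e-10 m³.
Mean depth h = V/A = 4.507e-10 / 3.177e-05 = 1.419e-05 m.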